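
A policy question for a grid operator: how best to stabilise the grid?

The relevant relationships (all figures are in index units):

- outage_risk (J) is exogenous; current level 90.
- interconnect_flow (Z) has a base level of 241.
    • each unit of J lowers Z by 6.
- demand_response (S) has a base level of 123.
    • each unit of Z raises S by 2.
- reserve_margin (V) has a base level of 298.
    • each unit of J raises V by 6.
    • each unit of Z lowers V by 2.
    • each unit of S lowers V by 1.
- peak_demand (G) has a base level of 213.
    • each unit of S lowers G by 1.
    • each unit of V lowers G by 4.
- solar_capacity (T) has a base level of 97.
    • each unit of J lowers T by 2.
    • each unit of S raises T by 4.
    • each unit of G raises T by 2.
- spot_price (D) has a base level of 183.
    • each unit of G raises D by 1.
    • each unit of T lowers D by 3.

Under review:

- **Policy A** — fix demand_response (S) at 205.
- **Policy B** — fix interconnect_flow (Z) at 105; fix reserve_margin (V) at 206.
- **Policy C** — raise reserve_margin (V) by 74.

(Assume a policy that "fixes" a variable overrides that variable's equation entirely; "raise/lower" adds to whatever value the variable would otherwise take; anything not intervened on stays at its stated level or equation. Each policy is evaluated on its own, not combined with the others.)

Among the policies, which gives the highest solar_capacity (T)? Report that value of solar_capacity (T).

Policy A (S := 205):
  J = 90
  Z = 241 − 6·90 = -299
  S = 205
  V = 298 + 6·90 − 2·(-299) − 205 = 1231
  G = 213 − 205 − 4·1231 = -4916
  T = 97 − 2·90 + 4·205 + 2·(-4916) = -9095
Policy B (Z := 105, V := 206):
  J = 90
  Z = 105
  S = 123 + 2·105 = 333
  V = 206
  G = 213 − 333 − 4·206 = -944
  T = 97 − 2·90 + 4·333 + 2·(-944) = -639
Policy C (V + 74):
  J = 90
  Z = 241 − 6·90 = -299
  S = 123 + 2·(-299) = -475
  V = 298 + 6·90 − 2·(-299) − (-475) (+74 from intervention) = 1985
  G = 213 − (-475) − 4·1985 = -7252
  T = 97 − 2·90 + 4·(-475) + 2·(-7252) = -16487
Comparing — Policy A: T=-9095, Policy B: T=-639, Policy C: T=-16487. Highest is -639 (Policy B).

-639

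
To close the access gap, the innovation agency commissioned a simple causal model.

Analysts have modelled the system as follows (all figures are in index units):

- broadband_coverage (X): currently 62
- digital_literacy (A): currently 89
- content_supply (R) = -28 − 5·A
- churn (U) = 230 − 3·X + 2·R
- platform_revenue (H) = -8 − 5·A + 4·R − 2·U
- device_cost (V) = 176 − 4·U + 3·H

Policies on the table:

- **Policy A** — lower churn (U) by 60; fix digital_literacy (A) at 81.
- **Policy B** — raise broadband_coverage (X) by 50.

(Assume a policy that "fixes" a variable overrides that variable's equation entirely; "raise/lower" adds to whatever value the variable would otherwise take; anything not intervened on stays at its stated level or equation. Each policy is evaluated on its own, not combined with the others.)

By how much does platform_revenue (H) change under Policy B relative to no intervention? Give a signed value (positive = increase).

300

Baseline:
  X = 62
  A = 89
  R = -28 − 5·89 = -473
  U = 230 − 3·62 + 2·(-473) = -902
  H = -8 − 5·89 + 4·(-473) − 2·(-902) = -541
Policy B (X + 50):
  X = 62 + 50 = 112
  A = 89
  R = -28 − 5·89 = -473
  U = 230 − 3·112 + 2·(-473) = -1052
  H = -8 − 5·89 + 4·(-473) − 2·(-1052) = -241
Change in H: -241 − (-541) = 300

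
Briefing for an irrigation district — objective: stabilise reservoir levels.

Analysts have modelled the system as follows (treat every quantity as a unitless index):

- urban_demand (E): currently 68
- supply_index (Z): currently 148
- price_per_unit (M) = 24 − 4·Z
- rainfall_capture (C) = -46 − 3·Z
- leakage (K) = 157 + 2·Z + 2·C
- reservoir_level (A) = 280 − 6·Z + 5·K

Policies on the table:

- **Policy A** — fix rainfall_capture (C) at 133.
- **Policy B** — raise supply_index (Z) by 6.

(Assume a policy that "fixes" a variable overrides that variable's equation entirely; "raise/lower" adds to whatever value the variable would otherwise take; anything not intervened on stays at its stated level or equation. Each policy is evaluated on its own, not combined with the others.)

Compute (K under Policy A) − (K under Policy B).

Policy A (C := 133):
  Z = 148
  C = 133
  K = 157 + 2·148 + 2·133 = 719
Policy B (Z + 6):
  Z = 148 + 6 = 154
  C = -46 − 3·154 = -508
  K = 157 + 2·154 + 2·(-508) = -551
K: 719 − (-551) = 1270

1270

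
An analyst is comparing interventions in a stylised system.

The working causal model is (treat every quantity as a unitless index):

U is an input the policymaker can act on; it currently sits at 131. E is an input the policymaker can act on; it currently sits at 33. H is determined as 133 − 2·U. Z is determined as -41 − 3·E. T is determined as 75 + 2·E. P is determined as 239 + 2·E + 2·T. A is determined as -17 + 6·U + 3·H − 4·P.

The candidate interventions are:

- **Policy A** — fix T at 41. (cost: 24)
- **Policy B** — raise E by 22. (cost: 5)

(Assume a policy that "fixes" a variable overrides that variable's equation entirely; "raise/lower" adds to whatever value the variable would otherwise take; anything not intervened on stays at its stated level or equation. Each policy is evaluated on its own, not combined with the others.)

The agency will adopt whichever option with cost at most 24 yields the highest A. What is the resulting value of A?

-1166

Policy A (T := 41):
  U = 131
  E = 33
  H = 133 − 2·131 = -129
  T = 41
  P = 239 + 2·33 + 2·41 = 387
  A = -17 + 6·131 + 3·(-129) − 4·387 = -1166
Policy B (E + 22):
  U = 131
  E = 33 + 22 = 55
  H = 133 − 2·131 = -129
  T = 75 + 2·55 = 185
  P = 239 + 2·55 + 2·185 = 719
  A = -17 + 6·131 + 3·(-129) − 4·719 = -2494
Comparing — Policy A: A=-1166, Policy B: A=-2494. Highest is -1166 (Policy A).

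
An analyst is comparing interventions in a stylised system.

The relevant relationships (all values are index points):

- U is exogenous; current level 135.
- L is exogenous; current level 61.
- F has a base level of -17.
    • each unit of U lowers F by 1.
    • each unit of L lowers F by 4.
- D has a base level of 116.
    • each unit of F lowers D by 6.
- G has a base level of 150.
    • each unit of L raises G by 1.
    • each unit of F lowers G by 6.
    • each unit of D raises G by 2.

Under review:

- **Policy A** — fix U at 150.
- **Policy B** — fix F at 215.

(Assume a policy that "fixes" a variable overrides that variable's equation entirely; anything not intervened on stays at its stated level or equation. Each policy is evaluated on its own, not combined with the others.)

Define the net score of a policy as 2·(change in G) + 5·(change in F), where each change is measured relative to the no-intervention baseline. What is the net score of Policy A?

465

Baseline:
  U = 135
  L = 61
  F = -17 − 135 − 4·61 = -396
  D = 116 − 6·(-396) = 2492
  G = 150 + 61 − 6·(-396) + 2·2492 = 7571
Policy A (U := 150):
  U = 150
  L = 61
  F = -17 − 150 − 4·61 = -411
  D = 116 − 6·(-411) = 2582
  G = 150 + 61 − 6·(-411) + 2·2582 = 7841
ΔG = 7841 − 7571 = 270; ΔF = -411 − (-396) = -15
Score = 2·270 + 5·(-15) = 465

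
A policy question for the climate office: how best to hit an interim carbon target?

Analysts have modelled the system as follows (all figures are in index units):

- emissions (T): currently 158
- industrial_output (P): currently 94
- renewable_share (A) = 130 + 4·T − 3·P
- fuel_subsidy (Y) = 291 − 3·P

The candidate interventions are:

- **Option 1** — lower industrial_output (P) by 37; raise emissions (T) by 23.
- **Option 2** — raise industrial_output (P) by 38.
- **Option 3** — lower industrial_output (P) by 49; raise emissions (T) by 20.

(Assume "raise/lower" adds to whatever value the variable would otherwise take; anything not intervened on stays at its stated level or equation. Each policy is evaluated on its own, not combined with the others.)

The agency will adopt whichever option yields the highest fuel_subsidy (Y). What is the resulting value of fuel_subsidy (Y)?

156

Option 1 (P − 37, T + 23):
  P = 94 − 37 = 57
  Y = 291 − 3·57 = 120
Option 2 (P + 38):
  P = 94 + 38 = 132
  Y = 291 − 3·132 = -105
Option 3 (P − 49, T + 20):
  P = 94 − 49 = 45
  Y = 291 − 3·45 = 156
Comparing — Option 1: Y=120, Option 2: Y=-105, Option 3: Y=156. Highest is 156 (Option 3).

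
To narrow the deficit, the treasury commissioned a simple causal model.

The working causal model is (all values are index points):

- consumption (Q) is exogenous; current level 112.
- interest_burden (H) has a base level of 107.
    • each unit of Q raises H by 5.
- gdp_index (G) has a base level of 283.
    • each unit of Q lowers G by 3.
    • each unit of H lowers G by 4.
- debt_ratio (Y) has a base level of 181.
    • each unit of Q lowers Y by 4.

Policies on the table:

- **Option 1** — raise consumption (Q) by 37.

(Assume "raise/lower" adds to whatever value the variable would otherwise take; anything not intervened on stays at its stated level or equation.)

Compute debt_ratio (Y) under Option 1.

-415

Option 1 (Q + 37):
  Q = 112 + 37 = 149
  Y = 181 − 4·149 = -415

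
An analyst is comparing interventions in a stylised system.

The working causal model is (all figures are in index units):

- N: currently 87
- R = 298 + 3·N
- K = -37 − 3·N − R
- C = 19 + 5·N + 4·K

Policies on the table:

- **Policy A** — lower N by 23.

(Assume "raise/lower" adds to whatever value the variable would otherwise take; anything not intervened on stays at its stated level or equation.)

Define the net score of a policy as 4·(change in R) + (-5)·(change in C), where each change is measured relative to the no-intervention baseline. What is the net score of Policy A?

Baseline:
  N = 87
  R = 298 + 3·87 = 559
  K = -37 − 3·87 − 559 = -857
  C = 19 + 5·87 + 4·(-857) = -2974
Policy A (N − 23):
  N = 87 − 23 = 64
  R = 298 + 3·64 = 490
  K = -37 − 3·64 − 490 = -719
  C = 19 + 5·64 + 4·(-719) = -2537
ΔR = 490 − 559 = -69; ΔC = -2537 − (-2974) = 437
Score = 4·(-69) + (-5)·437 = -2461

-2461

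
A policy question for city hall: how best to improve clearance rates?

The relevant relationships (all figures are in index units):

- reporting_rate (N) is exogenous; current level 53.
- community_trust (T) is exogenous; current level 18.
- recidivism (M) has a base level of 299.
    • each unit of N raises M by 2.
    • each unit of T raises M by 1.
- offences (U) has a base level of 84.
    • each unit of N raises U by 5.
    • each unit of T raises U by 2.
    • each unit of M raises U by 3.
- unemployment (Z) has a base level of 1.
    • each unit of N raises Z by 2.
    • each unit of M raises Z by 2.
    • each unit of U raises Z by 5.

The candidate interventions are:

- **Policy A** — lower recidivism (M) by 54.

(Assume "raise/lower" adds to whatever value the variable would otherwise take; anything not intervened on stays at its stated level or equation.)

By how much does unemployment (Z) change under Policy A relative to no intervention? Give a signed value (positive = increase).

-918

Baseline:
  N = 53
  T = 18
  M = 299 + 2·53 + 18 = 423
  U = 84 + 5·53 + 2·18 + 3·423 = 1654
  Z = 1 + 2·53 + 2·423 + 5·1654 = 9223
Policy A (M − 54):
  N = 53
  T = 18
  M = 299 + 2·53 + 18 (−54 from intervention) = 369
  U = 84 + 5·53 + 2·18 + 3·369 = 1492
  Z = 1 + 2·53 + 2·369 + 5·1492 = 8305
Change in Z: 8305 − 9223 = -918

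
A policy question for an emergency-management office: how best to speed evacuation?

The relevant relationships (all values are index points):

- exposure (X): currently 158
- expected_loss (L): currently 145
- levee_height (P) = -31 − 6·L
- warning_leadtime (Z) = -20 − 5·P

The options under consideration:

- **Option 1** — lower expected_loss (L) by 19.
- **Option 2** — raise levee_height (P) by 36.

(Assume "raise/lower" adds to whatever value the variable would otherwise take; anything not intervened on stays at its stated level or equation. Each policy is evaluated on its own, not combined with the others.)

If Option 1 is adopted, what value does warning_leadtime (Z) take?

3915

Option 1 (L − 19):
  L = 145 − 19 = 126
  P = -31 − 6·126 = -787
  Z = -20 − 5·(-787) = 3915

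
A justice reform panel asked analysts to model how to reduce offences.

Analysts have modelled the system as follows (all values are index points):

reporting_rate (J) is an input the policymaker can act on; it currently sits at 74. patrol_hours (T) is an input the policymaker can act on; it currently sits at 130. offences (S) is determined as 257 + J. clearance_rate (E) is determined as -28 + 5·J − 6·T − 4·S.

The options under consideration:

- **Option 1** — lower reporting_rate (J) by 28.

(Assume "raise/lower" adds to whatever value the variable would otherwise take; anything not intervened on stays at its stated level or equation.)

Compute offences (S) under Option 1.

303

Option 1 (J − 28):
  J = 74 − 28 = 46
  S = 257 + 46 = 303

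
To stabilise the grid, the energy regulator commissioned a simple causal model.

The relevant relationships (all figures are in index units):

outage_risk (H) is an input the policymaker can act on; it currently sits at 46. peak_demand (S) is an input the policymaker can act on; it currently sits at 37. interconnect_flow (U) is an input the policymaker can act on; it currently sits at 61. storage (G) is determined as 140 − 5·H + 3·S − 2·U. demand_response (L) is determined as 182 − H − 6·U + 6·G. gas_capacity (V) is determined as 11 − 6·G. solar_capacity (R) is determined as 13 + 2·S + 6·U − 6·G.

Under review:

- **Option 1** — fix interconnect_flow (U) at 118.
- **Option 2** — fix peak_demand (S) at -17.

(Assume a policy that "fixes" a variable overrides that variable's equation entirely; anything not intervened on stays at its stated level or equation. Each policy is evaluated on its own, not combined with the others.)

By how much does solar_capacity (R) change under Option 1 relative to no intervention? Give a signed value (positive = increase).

1026

Baseline:
  H = 46
  S = 37
  U = 61
  G = 140 − 5·46 + 3·37 − 2·61 = -101
  R = 13 + 2·37 + 6·61 − 6·(-101) = 1059
Option 1 (U := 118):
  H = 46
  S = 37
  U = 118
  G = 140 − 5·46 + 3·37 − 2·118 = -215
  R = 13 + 2·37 + 6·118 − 6·(-215) = 2085
Change in R: 2085 − 1059 = 1026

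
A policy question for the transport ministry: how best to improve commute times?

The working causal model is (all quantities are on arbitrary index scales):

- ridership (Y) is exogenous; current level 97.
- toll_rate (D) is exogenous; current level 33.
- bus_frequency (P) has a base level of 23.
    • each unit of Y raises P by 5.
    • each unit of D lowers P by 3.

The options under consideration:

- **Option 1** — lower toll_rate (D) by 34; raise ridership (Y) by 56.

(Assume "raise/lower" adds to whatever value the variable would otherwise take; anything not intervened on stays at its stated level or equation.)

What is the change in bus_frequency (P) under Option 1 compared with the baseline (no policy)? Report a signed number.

382

Baseline:
  Y = 97
  D = 33
  P = 23 + 5·97 − 3·33 = 409
Option 1 (D − 34, Y + 56):
  Y = 97 + 56 = 153
  D = 33 − 34 = -1
  P = 23 + 5·153 − 3·(-1) = 791
Change in P: 791 − 409 = 382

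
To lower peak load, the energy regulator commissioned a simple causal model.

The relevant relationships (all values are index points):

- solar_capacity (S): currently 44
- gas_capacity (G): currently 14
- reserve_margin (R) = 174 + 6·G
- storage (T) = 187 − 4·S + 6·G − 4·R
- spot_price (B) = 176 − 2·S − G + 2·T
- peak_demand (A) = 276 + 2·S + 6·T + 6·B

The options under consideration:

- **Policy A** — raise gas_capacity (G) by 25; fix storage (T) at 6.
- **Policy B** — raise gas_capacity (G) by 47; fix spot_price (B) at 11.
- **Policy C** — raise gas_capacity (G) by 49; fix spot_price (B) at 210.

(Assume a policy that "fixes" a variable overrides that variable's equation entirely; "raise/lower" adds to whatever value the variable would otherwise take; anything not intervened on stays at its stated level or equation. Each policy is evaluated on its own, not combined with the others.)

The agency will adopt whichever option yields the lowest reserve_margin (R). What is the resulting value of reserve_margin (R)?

408

Policy A (G + 25, T := 6):
  G = 14 + 25 = 39
  R = 174 + 6·39 = 408
Policy B (G + 47, B := 11):
  G = 14 + 47 = 61
  R = 174 + 6·61 = 540
Policy C (G + 49, B := 210):
  G = 14 + 49 = 63
  R = 174 + 6·63 = 552
Comparing — Policy A: R=408, Policy B: R=540, Policy C: R=552. Lowest is 408 (Policy A).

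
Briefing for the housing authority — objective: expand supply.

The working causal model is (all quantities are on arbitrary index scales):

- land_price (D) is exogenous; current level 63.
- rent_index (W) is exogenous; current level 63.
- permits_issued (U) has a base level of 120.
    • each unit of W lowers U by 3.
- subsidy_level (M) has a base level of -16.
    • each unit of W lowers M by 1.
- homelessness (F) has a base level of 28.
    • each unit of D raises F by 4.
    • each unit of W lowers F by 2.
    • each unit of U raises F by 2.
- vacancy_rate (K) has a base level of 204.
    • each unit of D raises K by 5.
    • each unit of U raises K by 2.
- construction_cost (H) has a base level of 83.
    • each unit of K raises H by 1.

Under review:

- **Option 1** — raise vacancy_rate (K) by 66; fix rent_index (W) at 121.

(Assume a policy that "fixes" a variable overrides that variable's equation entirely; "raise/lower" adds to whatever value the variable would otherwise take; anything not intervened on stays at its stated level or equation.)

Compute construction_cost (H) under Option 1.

Option 1 (K + 66, W := 121):
  D = 63
  W = 121
  U = 120 − 3·121 = -243
  K = 204 + 5·63 + 2·(-243) (+66 from intervention) = 99
  H = 83 + 99 = 182

182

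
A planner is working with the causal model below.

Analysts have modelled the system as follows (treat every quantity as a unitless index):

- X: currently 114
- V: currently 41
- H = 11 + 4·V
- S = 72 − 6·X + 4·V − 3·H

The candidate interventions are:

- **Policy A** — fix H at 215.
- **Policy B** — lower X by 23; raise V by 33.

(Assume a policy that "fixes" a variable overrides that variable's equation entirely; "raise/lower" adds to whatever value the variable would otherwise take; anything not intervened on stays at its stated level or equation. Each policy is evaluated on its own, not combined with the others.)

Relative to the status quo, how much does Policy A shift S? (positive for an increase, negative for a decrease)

-120

Baseline:
  X = 114
  V = 41
  H = 11 + 4·41 = 175
  S = 72 − 6·114 + 4·41 − 3·175 = -973
Policy A (H := 215):
  X = 114
  V = 41
  H = 215
  S = 72 − 6·114 + 4·41 − 3·215 = -1093
Change in S: -1093 − (-973) = -120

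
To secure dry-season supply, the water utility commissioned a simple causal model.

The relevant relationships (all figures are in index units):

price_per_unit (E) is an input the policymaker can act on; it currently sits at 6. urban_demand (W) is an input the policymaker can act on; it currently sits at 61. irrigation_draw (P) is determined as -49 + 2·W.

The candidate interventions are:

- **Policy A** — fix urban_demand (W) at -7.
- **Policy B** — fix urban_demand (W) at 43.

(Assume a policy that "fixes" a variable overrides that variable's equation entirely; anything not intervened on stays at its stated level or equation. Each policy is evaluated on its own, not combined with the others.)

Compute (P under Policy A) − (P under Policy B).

Policy A (W := -7):
  W = -7
  P = -49 + 2·(-7) = -63
Policy B (W := 43):
  W = 43
  P = -49 + 2·43 = 37
P: -63 − 37 = -100

-100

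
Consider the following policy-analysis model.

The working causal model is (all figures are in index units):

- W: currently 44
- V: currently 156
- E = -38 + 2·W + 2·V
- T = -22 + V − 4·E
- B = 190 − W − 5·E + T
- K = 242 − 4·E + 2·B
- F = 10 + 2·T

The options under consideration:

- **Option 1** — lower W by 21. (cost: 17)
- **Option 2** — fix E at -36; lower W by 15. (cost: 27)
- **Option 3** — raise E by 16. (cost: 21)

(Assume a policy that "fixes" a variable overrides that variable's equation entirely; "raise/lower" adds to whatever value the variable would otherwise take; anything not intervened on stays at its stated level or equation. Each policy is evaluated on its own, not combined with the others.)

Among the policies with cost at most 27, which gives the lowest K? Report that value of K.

-7514

Option 1 (W − 21):
  W = 44 − 21 = 23
  V = 156
  E = -38 + 2·23 + 2·156 = 320
  T = -22 + 156 − 4·320 = -1146
  B = 190 − 23 − 5·320 + (-1146) = -2579
  K = 242 − 4·320 + 2·(-2579) = -6196
Option 2 (E := -36, W − 15):
  W = 44 − 15 = 29
  V = 156
  E = -36
  T = -22 + 156 − 4·(-36) = 278
  B = 190 − 29 − 5·(-36) + 278 = 619
  K = 242 − 4·(-36) + 2·619 = 1624
Option 3 (E + 16):
  W = 44
  V = 156
  E = -38 + 2·44 + 2·156 (+16 from intervention) = 378
  T = -22 + 156 − 4·378 = -1378
  B = 190 − 44 − 5·378 + (-1378) = -3122
  K = 242 − 4·378 + 2·(-3122) = -7514
Comparing — Option 1: K=-6196, Option 2: K=1624, Option 3: K=-7514. Lowest is -7514 (Option 3).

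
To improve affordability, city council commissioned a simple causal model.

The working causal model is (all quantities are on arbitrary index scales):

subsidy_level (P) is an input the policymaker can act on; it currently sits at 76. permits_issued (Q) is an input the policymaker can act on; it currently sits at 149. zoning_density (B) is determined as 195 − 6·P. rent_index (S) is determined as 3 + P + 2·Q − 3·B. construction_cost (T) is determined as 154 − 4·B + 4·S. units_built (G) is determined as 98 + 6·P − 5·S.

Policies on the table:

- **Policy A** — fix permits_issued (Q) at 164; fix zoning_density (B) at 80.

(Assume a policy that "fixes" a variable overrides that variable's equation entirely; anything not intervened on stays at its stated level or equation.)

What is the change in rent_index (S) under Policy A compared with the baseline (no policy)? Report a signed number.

Baseline:
  P = 76
  Q = 149
  B = 195 − 6·76 = -261
  S = 3 + 76 + 2·149 − 3·(-261) = 1160
Policy A (Q := 164, B := 80):
  P = 76
  Q = 164
  B = 80
  S = 3 + 76 + 2·164 − 3·80 = 167
Change in S: 167 − 1160 = -993

-993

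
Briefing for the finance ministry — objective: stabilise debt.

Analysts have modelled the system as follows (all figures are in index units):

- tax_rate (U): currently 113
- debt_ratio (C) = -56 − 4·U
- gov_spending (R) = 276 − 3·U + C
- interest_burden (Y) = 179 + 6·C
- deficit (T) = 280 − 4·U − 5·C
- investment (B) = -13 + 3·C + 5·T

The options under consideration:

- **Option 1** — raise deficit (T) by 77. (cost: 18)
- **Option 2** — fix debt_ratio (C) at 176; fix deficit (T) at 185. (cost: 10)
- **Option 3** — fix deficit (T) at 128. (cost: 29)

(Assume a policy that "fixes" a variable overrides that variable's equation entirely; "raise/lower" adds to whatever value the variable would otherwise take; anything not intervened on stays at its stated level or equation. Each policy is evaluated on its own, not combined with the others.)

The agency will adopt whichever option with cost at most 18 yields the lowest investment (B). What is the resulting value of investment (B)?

1440

Option 1 (T + 77):
  U = 113
  C = -56 − 4·113 = -508
  T = 280 − 4·113 − 5·(-508) (+77 from intervention) = 2445
  B = -13 + 3·(-508) + 5·2445 = 10688
Option 2 (C := 176, T := 185):
  U = 113
  C = 176
  T = 185
  B = -13 + 3·176 + 5·185 = 1440
Comparing — Option 1: B=10688, Option 2: B=1440. Lowest is 1440 (Option 2).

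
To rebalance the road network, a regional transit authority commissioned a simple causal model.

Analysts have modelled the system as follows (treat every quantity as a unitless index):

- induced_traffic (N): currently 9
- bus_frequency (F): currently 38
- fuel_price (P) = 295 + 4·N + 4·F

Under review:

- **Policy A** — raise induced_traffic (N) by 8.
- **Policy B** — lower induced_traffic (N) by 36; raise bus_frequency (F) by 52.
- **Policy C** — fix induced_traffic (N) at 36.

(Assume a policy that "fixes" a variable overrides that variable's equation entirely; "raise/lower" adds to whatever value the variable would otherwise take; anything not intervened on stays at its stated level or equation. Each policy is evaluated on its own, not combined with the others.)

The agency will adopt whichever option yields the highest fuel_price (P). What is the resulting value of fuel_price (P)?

591

Policy A (N + 8):
  N = 9 + 8 = 17
  F = 38
  P = 295 + 4·17 + 4·38 = 515
Policy B (N − 36, F + 52):
  N = 9 − 36 = -27
  F = 38 + 52 = 90
  P = 295 + 4·(-27) + 4·90 = 547
Policy C (N := 36):
  N = 36
  F = 38
  P = 295 + 4·36 + 4·38 = 591
Comparing — Policy A: P=515, Policy B: P=547, Policy C: P=591. Highest is 591 (Policy C).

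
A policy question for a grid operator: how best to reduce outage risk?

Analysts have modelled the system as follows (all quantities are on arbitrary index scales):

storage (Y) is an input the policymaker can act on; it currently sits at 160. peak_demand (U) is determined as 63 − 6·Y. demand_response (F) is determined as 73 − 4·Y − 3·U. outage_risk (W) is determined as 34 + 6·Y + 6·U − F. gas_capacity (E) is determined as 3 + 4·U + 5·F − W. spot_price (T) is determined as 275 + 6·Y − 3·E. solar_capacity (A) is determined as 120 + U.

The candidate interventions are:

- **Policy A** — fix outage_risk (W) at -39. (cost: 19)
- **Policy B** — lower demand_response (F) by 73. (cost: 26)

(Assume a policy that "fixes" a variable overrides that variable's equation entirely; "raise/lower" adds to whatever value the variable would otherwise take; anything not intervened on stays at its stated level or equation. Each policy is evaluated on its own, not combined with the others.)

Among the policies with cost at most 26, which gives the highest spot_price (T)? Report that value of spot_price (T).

Policy A (W := -39):
  Y = 160
  U = 63 − 6·160 = -897
  F = 73 − 4·160 − 3·(-897) = 2124
  W = -39
  E = 3 + 4·(-897) + 5·2124 − (-39) = 7074
  T = 275 + 6·160 − 3·7074 = -19987
Policy B (F − 73):
  Y = 160
  U = 63 − 6·160 = -897
  F = 73 − 4·160 − 3·(-897) (−73 from intervention) = 2051
  W = 34 + 6·160 + 6·(-897) − 2051 = -6439
  E = 3 + 4·(-897) + 5·2051 − (-6439) = 13109
  T = 275 + 6·160 − 3·13109 = -38092
Comparing — Policy A: T=-19987, Policy B: T=-38092. Highest is -19987 (Policy A).

-19987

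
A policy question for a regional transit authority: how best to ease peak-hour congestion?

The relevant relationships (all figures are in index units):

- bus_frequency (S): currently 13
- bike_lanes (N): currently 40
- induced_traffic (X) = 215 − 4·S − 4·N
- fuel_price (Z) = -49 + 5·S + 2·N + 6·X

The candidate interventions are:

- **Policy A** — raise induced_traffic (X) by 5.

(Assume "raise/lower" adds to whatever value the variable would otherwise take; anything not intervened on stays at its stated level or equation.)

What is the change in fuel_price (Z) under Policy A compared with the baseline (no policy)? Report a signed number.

Baseline:
  S = 13
  N = 40
  X = 215 − 4·13 − 4·40 = 3
  Z = -49 + 5·13 + 2·40 + 6·3 = 114
Policy A (X + 5):
  S = 13
  N = 40
  X = 215 − 4·13 − 4·40 (+5 from intervention) = 8
  Z = -49 + 5·13 + 2·40 + 6·8 = 144
Change in Z: 144 − 114 = 30

30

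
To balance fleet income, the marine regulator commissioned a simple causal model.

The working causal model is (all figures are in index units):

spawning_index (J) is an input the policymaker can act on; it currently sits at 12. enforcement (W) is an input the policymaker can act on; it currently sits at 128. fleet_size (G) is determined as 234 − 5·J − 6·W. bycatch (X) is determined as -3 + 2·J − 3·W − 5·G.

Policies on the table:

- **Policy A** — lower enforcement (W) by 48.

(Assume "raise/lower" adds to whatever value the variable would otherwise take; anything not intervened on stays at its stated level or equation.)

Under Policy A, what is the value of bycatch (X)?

Policy A (W − 48):
  J = 12
  W = 128 − 48 = 80
  G = 234 − 5·12 − 6·80 = -306
  X = -3 + 2·12 − 3·80 − 5·(-306) = 1311

1311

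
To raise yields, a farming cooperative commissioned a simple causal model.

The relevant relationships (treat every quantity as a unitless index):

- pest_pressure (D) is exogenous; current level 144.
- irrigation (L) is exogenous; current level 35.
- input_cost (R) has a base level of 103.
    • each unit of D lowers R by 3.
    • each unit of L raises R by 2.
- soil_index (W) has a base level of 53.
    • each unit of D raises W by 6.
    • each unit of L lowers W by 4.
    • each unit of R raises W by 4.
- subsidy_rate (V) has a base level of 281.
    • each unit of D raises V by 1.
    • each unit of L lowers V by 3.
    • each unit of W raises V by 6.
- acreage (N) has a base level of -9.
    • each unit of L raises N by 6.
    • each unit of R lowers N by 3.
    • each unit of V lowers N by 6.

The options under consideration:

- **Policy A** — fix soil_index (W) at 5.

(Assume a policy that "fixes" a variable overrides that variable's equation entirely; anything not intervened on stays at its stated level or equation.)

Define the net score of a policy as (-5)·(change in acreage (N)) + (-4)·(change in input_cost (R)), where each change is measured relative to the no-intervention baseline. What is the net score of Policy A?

47520

Baseline:
  D = 144
  L = 35
  R = 103 − 3·144 + 2·35 = -259
  W = 53 + 6·144 − 4·35 + 4·(-259) = -259
  V = 281 + 144 − 3·35 + 6·(-259) = -1234
  N = -9 + 6·35 − 3·(-259) − 6·(-1234) = 8382
Policy A (W := 5):
  D = 144
  L = 35
  R = 103 − 3·144 + 2·35 = -259
  W = 5
  V = 281 + 144 − 3·35 + 6·5 = 350
  N = -9 + 6·35 − 3·(-259) − 6·350 = -1122
ΔN = -1122 − 8382 = -9504; ΔR = -259 − (-259) = 0
Score = (-5)·(-9504) + (-4)·0 = 47520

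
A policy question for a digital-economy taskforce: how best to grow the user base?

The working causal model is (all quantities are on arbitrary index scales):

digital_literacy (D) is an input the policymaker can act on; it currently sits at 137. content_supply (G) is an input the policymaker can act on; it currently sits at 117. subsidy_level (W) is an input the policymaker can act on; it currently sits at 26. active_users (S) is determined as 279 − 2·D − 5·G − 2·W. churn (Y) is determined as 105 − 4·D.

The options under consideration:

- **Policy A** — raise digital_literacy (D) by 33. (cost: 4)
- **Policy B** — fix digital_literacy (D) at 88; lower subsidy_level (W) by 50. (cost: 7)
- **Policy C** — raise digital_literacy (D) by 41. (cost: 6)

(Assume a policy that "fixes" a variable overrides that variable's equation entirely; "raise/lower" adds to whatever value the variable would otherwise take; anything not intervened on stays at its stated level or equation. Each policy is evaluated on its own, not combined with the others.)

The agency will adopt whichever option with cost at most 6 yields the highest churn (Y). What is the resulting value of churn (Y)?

Policy A (D + 33):
  D = 137 + 33 = 170
  Y = 105 − 4·170 = -575
Policy C (D + 41):
  D = 137 + 41 = 178
  Y = 105 − 4·178 = -607
Comparing — Policy A: Y=-575, Policy C: Y=-607. Highest is -575 (Policy A).

-575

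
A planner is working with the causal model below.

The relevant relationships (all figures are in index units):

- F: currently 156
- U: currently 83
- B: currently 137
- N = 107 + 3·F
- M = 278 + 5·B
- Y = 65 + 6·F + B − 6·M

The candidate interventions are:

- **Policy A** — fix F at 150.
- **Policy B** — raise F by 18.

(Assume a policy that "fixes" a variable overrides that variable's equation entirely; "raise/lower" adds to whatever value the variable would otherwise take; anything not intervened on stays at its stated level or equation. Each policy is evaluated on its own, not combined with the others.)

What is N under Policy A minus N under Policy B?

Policy A (F := 150):
  F = 150
  N = 107 + 3·150 = 557
Policy B (F + 18):
  F = 156 + 18 = 174
  N = 107 + 3·174 = 629
N: 557 − 629 = -72

-72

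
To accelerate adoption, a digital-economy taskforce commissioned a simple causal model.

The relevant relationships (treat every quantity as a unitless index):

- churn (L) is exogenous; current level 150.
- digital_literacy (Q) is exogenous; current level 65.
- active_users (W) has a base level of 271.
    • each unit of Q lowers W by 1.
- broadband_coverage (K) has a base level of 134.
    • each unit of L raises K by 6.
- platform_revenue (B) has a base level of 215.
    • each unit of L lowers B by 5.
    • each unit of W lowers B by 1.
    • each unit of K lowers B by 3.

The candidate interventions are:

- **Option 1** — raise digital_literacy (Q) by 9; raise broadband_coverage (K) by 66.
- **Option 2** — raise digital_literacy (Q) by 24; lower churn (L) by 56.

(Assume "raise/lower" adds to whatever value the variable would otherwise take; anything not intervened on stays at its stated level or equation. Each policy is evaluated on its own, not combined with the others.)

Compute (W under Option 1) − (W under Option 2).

15

Option 1 (Q + 9, K + 66):
  Q = 65 + 9 = 74
  W = 271 − 74 = 197
Option 2 (Q + 24, L − 56):
  Q = 65 + 24 = 89
  W = 271 − 89 = 182
W: 197 − 182 = 15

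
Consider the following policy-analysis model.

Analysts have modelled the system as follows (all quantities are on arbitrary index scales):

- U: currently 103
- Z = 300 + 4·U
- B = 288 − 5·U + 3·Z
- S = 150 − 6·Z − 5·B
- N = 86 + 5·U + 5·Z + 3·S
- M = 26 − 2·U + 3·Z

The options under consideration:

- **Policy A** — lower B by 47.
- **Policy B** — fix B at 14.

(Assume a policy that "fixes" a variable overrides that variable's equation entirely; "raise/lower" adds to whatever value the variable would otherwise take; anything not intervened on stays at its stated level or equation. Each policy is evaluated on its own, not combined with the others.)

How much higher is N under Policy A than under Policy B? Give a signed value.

Policy A (B − 47):
  U = 103
  Z = 300 + 4·103 = 712
  B = 288 − 5·103 + 3·712 (−47 from intervention) = 1862
  S = 150 − 6·712 − 5·1862 = -13432
  N = 86 + 5·103 + 5·712 + 3·(-13432) = -36135
Policy B (B := 14):
  U = 103
  Z = 300 + 4·103 = 712
  B = 14
  S = 150 − 6·712 − 5·14 = -4192
  N = 86 + 5·103 + 5·712 + 3·(-4192) = -8415
N: -36135 − (-8415) = -27720

-27720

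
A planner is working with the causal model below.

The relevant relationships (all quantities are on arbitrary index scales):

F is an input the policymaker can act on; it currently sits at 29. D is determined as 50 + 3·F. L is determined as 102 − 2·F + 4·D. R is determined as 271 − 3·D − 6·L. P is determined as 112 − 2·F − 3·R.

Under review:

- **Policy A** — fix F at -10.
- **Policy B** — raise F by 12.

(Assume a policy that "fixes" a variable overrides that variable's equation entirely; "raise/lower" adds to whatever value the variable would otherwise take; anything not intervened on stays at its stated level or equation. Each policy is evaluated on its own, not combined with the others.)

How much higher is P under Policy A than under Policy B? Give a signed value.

-10455

Policy A (F := -10):
  F = -10
  D = 50 + 3·(-10) = 20
  L = 102 − 2·(-10) + 4·20 = 202
  R = 271 − 3·20 − 6·202 = -1001
  P = 112 − 2·(-10) − 3·(-1001) = 3135
Policy B (F + 12):
  F = 29 + 12 = 41
  D = 50 + 3·41 = 173
  L = 102 − 2·41 + 4·173 = 712
  R = 271 − 3·173 − 6·712 = -4520
  P = 112 − 2·41 − 3·(-4520) = 13590
P: 3135 − 13590 = -10455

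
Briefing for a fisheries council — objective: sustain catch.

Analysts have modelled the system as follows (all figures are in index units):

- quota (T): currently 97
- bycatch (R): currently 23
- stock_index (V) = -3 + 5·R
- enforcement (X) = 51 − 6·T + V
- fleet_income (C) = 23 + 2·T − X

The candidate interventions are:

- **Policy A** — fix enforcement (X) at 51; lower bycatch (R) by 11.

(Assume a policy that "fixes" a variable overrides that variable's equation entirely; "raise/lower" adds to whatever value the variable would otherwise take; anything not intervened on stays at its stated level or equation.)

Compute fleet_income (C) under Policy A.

166

Policy A (X := 51, R − 11):
  T = 97
  R = 23 − 11 = 12
  V = -3 + 5·12 = 57
  X = 51
  C = 23 + 2·97 − 51 = 166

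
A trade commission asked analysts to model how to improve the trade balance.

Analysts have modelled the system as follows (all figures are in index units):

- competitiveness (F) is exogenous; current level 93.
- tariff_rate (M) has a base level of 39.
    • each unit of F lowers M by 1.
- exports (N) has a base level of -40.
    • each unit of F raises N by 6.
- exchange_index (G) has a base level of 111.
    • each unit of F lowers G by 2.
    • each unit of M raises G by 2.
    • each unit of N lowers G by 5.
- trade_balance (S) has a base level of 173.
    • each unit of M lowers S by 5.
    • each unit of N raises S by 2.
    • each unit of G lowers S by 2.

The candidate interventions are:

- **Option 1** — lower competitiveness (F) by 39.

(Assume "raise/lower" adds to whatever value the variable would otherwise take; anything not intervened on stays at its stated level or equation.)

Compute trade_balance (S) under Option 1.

3710

Option 1 (F − 39):
  F = 93 − 39 = 54
  M = 39 − 54 = -15
  N = -40 + 6·54 = 284
  G = 111 − 2·54 + 2·(-15) − 5·284 = -1447
  S = 173 − 5·(-15) + 2·284 − 2·(-1447) = 3710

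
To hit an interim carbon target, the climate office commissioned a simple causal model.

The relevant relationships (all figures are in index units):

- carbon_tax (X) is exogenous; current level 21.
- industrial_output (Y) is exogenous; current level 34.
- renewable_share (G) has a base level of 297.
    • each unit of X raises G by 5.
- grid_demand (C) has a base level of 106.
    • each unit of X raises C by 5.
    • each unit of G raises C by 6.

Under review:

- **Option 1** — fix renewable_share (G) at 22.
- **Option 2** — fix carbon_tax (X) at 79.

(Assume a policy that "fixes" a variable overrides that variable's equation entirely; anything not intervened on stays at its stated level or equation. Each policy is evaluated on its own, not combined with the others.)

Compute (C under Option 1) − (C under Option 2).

Option 1 (G := 22):
  X = 21
  G = 22
  C = 106 + 5·21 + 6·22 = 343
Option 2 (X := 79):
  X = 79
  G = 297 + 5·79 = 692
  C = 106 + 5·79 + 6·692 = 4653
C: 343 − 4653 = -4310

-4310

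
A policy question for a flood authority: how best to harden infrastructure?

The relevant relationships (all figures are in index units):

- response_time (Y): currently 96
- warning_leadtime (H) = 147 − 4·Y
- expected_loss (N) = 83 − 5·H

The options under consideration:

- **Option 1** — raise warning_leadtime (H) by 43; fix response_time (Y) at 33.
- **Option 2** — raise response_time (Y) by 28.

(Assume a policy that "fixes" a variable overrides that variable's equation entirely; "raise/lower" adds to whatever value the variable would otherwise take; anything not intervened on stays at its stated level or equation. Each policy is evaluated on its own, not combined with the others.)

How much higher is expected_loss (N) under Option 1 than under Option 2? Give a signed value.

-2035

Option 1 (H + 43, Y := 33):
  Y = 33
  H = 147 − 4·33 (+43 from intervention) = 58
  N = 83 − 5·58 = -207
Option 2 (Y + 28):
  Y = 96 + 28 = 124
  H = 147 − 4·124 = -349
  N = 83 − 5·(-349) = 1828
N: -207 − 1828 = -2035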